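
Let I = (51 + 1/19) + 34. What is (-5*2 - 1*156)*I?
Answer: -268256/19 ≈ -14119.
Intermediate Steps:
I = 1616/19 (I = (51 + 1/19) + 34 = 970/19 + 34 = 1616/19 ≈ 85.053)
(-5*2 - 1*156)*I = (-5*2 - 1*156)*(1616/19) = (-10 - 156)*(1616/19) = -166*1616/19 = -268256/19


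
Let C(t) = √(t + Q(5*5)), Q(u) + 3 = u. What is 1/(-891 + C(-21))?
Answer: -1/890 ≈ -0.0011236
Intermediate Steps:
Q(u) = -3 + u
C(t) = √(22 + t) (C(t) = √(t + (-3 + 5*5)) = √(t + (-3 + 25)) = √(t + 22) = √(22 + t))
1/(-891 + C(-21)) = 1/(-891 + √(22 - 21)) = 1/(-891 + √1) = 1/(-891 + 1) = 1/(-890) = -1/890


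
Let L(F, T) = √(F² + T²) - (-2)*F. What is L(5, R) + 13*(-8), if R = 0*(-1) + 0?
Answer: -89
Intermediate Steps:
R = 0 (R = 0 + 0 = 0)
L(F, T) = √(F² + T²) + 2*F
L(5, R) + 13*(-8) = (√(5² + 0²) + 2*5) + 13*(-8) = (√(25 + 0) + 10) - 104 = (√25 + 10) - 104 = (5 + 10) - 104 = 15 - 104 = -89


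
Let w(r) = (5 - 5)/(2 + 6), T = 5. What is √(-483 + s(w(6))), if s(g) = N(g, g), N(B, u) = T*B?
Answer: I*√483 ≈ 21.977*I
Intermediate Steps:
w(r) = 0 (w(r) = 0/8 = 0*(⅛) = 0)
N(B, u) = 5*B
s(g) = 5*g
√(-483 + s(w(6))) = √(-483 + 5*0) = √(-483 + 0) = √(-483) = I*√483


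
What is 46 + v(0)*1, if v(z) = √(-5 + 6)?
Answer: 47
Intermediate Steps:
v(z) = 1 (v(z) = √1 = 1)
46 + v(0)*1 = 46 + 1*1 = 46 + 1 = 47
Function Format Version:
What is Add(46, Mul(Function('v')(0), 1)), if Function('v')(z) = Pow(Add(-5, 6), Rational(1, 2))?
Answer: 47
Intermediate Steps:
Function('v')(z) = 1 (Function('v')(z) = Pow(1, Rational(1, 2)) = 1)
Add(46, Mul(Function('v')(0), 1)) = Add(46, Mul(1, 1)) = Add(46, 1) = 47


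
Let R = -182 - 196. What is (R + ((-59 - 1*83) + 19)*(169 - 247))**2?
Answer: 84934656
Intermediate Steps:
R = -378
(R + ((-59 - 1*83) + 19)*(169 - 247))**2 = (-378 + ((-59 - 1*83) + 19)*(169 - 247))**2 = (-378 + ((-59 - 83) + 19)*(-78))**2 = (-378 + (-142 + 19)*(-78))**2 = (-378 - 123*(-78))**2 = (-378 + 9594)**2 = 9216**2 = 84934656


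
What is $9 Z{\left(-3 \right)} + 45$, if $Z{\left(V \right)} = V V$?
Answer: $126$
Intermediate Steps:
$Z{\left(V \right)} = V^{2}$
$9 Z{\left(-3 \right)} + 45 = 9 \left(-3\right)^{2} + 45 = 9 \cdot 9 + 45 = 81 + 45 = 126$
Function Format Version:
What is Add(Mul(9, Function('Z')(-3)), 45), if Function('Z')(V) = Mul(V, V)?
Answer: 126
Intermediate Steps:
Function('Z')(V) = Pow(V, 2)
Add(Mul(9, Function('Z')(-3)), 45) = Add(Mul(9, Pow(-3, 2)), 45) = Add(Mul(9, 9), 45) = Add(81, 45) = 126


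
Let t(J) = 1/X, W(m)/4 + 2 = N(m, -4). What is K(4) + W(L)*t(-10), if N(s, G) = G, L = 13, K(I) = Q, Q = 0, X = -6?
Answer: 4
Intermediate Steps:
K(I) = 0
W(m) = -24 (W(m) = -8 + 4*(-4) = -8 - 16 = -24)
t(J) = -⅙ (t(J) = 1/(-6) = -⅙)
K(4) + W(L)*t(-10) = 0 - 24*(-⅙) = 0 + 4 = 4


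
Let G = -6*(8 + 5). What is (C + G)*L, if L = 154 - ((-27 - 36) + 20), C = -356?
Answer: -85498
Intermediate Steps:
L = 197 (L = 154 - (-63 + 20) = 154 - 1*(-43) = 154 + 43 = 197)
G = -78 (G = -6*13 = -78)
(C + G)*L = (-356 - 78)*197 = -434*197 = -85498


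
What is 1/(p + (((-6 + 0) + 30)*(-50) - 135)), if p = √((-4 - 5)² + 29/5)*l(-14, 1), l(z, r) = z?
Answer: -6675/8826061 + 14*√2170/8826061 ≈ -0.00068239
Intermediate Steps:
p = -14*√2170/5 (p = √((-4 - 5)² + 29/5)*(-14) = √((-9)² + 29*(⅕))*(-14) = √(81 + 29/5)*(-14) = √(434/5)*(-14) = (√2170/5)*(-14) = -14*√2170/5 ≈ -130.43)
1/(p + (((-6 + 0) + 30)*(-50) - 135)) = 1/(-14*√2170/5 + (((-6 + 0) + 30)*(-50) - 135)) = 1/(-14*√2170/5 + ((-6 + 30)*(-50) - 135)) = 1/(-14*√2170/5 + (24*(-50) - 135)) = 1/(-14*√2170/5 + (-1200 - 135)) = 1/(-14*√2170/5 - 1335) = 1/(-1335 - 14*√2170/5)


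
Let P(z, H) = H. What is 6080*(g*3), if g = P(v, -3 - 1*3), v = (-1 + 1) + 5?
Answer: -109440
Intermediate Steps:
v = 5 (v = 0 + 5 = 5)
g = -6 (g = -3 - 1*3 = -3 - 3 = -6)
6080*(g*3) = 6080*(-6*3) = 6080*(-18) = -109440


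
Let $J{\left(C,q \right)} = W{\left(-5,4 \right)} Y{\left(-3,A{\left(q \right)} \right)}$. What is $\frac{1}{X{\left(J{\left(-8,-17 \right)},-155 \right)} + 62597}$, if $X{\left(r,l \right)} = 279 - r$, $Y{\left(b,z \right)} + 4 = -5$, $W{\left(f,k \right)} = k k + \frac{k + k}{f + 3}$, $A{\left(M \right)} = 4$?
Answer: $\frac{1}{62984} \approx 1.5877 \cdot 10^{-5}$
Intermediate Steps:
$W{\left(f,k \right)} = k^{2} + \frac{2 k}{3 + f}$
$Y{\left(b,z \right)} = -9$ ($Y{\left(b,z \right)} = -4 - 5 = -9$)
$J{\left(C,q \right)} = -108$ ($J{\left(C,q \right)} = \frac{4 \left(2 + 3 \cdot 4 - 20\right)}{3 - 5} \left(-9\right) = \frac{4 \left(2 + 12 - 20\right)}{-2} \left(-9\right) = 4 \left(- \frac{1}{2}\right) \left(-6\right) \left(-9\right) = 12 \left(-9\right) = -108$)
$\frac{1}{X{\left(J{\left(-8,-17 \right)},-155 \right)} + 62597} = \frac{1}{\left(279 - -108\right) + 62597} = \frac{1}{\left(279 + 108\right) + 62597} = \frac{1}{387 + 62597} = \frac{1}{62984}$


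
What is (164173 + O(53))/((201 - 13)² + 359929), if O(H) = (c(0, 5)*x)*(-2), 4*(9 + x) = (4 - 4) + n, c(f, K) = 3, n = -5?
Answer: 328469/790546 ≈ 0.41550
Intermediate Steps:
x = -41/4 (x = -9 + ((4 - 4) - 5)/4 = -9 + (0 - 5)/4 = -9 + (¼)*(-5) = -9 - 5/4 = -41/4 ≈ -10.250)
O(H) = 123/2 (O(H) = (3*(-41/4))*(-2) = -123/4*(-2) = 123/2)
(164173 + O(53))/((201 - 13)² + 359929) = (164173 + 123/2)/((201 - 13)² + 359929) = 328469/(2*(188² + 359929)) = 328469/(2*(35344 + 359929)) = (328469/2)/395273 = (328469/2)*(1/395273) = 328469/790546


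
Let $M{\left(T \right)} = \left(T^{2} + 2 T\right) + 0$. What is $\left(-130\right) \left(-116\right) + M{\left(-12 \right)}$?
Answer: $15200$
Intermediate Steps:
$M{\left(T \right)} = T^{2} + 2 T$
$\left(-130\right) \left(-116\right) + M{\left(-12 \right)} = \left(-130\right) \left(-116\right) - 12 \left(2 - 12\right) = 15080 - -120 = 15080 + 120 = 15200$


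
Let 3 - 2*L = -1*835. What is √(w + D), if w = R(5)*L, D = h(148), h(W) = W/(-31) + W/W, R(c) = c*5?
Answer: 32*√9827/31 ≈ 102.33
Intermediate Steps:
R(c) = 5*c
L = 419 (L = 3/2 - (-1)*835/2 = 3/2 - ½*(-835) = 3/2 + 835/2 = 419)
h(W) = 1 - W/31 (h(W) = W*(-1/31) + 1 = -W/31 + 1 = 1 - W/31)
D = -117/31 (D = 1 - 1/31*148 = 1 - 148/31 = -117/31 ≈ -3.7742)
w = 10475 (w = (5*5)*419 = 25*419 = 10475)
√(w + D) = √(10475 - 117/31) = √(324608/31) = 32*√9827/31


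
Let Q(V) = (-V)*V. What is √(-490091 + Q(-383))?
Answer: 2*I*√159195 ≈ 797.99*I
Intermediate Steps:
Q(V) = -V²
√(-490091 + Q(-383)) = √(-490091 - 1*(-383)²) = √(-490091 - 1*146689) = √(-490091 - 146689) = √(-636780) = 2*I*√159195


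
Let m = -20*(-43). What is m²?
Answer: 739600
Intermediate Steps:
m = 860
m² = 860² = 739600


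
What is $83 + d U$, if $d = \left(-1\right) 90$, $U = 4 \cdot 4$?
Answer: $-1357$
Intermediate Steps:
$U = 16$
$d = -90$
$83 + d U = 83 - 1440 = -1357$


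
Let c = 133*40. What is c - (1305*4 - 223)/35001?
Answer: 186200323/35001 ≈ 5319.9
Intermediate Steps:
c = 5320
c - (1305*4 - 223)/35001 = 5320 - (1305*4 - 223)/35001 = 5320 - (5220 - 223)/35001 = 5320 - 4997/35001 = 186200323/35001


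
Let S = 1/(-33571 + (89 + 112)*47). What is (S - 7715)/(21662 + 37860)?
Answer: -186116661/1435908728 ≈ -0.12962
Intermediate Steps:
S = -1/24124 (S = 1/(-33571 + 201*47) = 1/(-33571 + 9447) = 1/(-24124) = -1/24124 ≈ -4.1452e-5)
(S - 7715)/(21662 + 37860) = (-1/24124 - 7715)/(21662 + 37860) = -186116661/24124/59522 = -186116661/24124*1/59522 = -186116661/1435908728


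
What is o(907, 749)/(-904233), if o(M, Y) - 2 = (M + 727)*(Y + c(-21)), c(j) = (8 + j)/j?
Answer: -25722470/18988893 ≈ -1.3546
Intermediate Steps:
c(j) = (8 + j)/j
o(M, Y) = 2 + (727 + M)*(13/21 + Y) (o(M, Y) = 2 + (M + 727)*(Y + (8 - 21)/(-21)) = 2 + (727 + M)*(Y - 1/21*(-13)) = 2 + (727 + M)*(Y + 13/21) = 2 + (727 + M)*(13/21 + Y))
o(907, 749)/(-904233) = (9493/21 + 727*749 + (13/21)*907 + 907*749)/(-904233) = (9493/21 + 544523 + 11791/21 + 679343)*(-1/904233) = (25722470/21)*(-1/904233) = -25722470/18988893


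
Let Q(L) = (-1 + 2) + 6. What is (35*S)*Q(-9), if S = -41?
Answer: -10045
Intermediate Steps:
Q(L) = 7 (Q(L) = 1 + 6 = 7)
(35*S)*Q(-9) = (35*(-41))*7 = -1435*7 = -10045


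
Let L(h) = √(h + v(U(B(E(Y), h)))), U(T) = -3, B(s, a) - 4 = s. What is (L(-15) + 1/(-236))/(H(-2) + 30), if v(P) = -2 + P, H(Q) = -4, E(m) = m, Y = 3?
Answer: -1/6136 + I*√5/13 ≈ -0.00016297 + 0.17201*I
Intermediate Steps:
B(s, a) = 4 + s
L(h) = √(-5 + h) (L(h) = √(h + (-2 - 3)) = √(h - 5) = √(-5 + h))
(L(-15) + 1/(-236))/(H(-2) + 30) = (√(-5 - 15) + 1/(-236))/(-4 + 30) = (√(-20) - 1/236)/26 = (2*I*√5 - 1/236)*(1/26) = (-1/236 + 2*I*√5)*(1/26) = -1/6136 + I*√5/13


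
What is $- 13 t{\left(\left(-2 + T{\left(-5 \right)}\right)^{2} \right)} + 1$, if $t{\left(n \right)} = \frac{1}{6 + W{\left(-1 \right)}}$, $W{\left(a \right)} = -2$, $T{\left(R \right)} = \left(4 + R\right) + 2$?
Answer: $- \frac{9}{4} \approx -2.25$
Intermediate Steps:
$T{\left(R \right)} = 6 + R$
$t{\left(n \right)} = \frac{1}{4}$ ($t{\left(n \right)} = \frac{1}{6 - 2} = \frac{1}{4}$)
$- 13 t{\left(\left(-2 + T{\left(-5 \right)}\right)^{2} \right)} + 1 = \left(-13\right) \frac{1}{4} + 1 = - \frac{13}{4} + 1 = - \frac{9}{4}$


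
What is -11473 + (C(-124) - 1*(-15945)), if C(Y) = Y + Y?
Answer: 4224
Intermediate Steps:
C(Y) = 2*Y
-11473 + (C(-124) - 1*(-15945)) = -11473 + (2*(-124) - 1*(-15945)) = -11473 + (-248 + 15945) = -11473 + 15697 = 4224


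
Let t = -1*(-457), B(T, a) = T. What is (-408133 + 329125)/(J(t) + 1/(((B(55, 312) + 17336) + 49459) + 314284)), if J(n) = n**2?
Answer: -10037545024/26533151589 ≈ -0.37830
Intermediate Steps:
t = 457
(-408133 + 329125)/(J(t) + 1/(((B(55, 312) + 17336) + 49459) + 314284)) = (-408133 + 329125)/(457**2 + 1/(((55 + 17336) + 49459) + 314284)) = -79008/(208849 + 1/((17391 + 49459) + 314284)) = -79008/(208849 + 1/(66850 + 314284)) = -79008/(208849 + 1/381134) = -79008/79599454767/381134 = -79008*381134/79599454767 = -10037545024/26533151589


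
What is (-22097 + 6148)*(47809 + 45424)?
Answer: -1486973117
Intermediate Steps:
(-22097 + 6148)*(47809 + 45424) = -15949*93233 = -1486973117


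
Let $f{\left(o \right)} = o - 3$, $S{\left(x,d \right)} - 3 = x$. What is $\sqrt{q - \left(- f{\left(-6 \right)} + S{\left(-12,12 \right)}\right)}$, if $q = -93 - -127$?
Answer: $\sqrt{34} \approx 5.8309$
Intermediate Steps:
$S{\left(x,d \right)} = 3 + x$
$f{\left(o \right)} = -3 + o$ ($f{\left(o \right)} = o - 3 = -3 + o$)
$q = 34$ ($q = -93 + 127 = 34$)
$\sqrt{q - \left(- f{\left(-6 \right)} + S{\left(-12,12 \right)}\right)} = \sqrt{34 - 0} = \sqrt{34 + \left(-9 + 9\right)} = \sqrt{34 + 0} = \sqrt{34}$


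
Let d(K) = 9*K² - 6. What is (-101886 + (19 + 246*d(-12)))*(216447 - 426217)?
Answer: -45199771210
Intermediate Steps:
d(K) = -6 + 9*K²
(-101886 + (19 + 246*d(-12)))*(216447 - 426217) = (-101886 + (19 + 246*(-6 + 9*(-12)²)))*(216447 - 426217) = (-101886 + (19 + 246*(-6 + 9*144)))*(-209770) = (-101886 + (19 + 246*(-6 + 1296)))*(-209770) = (-101886 + (19 + 246*1290))*(-209770) = (-101886 + (19 + 317340))*(-209770) = (-101886 + 317359)*(-209770) = 215473*(-209770) = -45199771210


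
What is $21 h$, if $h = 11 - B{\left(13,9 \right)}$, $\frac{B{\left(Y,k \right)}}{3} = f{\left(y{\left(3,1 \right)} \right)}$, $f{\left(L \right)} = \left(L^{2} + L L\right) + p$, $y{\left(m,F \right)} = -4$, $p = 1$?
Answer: $-1848$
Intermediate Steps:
$f{\left(L \right)} = 1 + 2 L^{2}$ ($f{\left(L \right)} = \left(L^{2} + L L\right) + 1 = \left(L^{2} + L^{2}\right) + 1 = 2 L^{2} + 1 = 1 + 2 L^{2}$)
$B{\left(Y,k \right)} = 99$ ($B{\left(Y,k \right)} = 3 \left(1 + 2 \left(-4\right)^{2}\right) = 3 \left(1 + 2 \cdot 16\right) = 3 \left(1 + 32\right) = 3 \cdot 33 = 99$)
$h = -88$ ($h = 11 - 99 = -88$)
$21 h = 21 \left(-88\right) = -1848$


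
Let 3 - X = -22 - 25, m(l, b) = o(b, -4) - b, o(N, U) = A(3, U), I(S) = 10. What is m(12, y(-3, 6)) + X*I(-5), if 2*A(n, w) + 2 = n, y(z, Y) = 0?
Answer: 1001/2 ≈ 500.50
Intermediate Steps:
A(n, w) = -1 + n/2
o(N, U) = ½ (o(N, U) = -1 + (½)*3 = -1 + 3/2 = ½)
m(l, b) = ½ - b
X = 50 (X = 3 - (-22 - 25) = 3 - 1*(-47) = 3 + 47 = 50)
m(12, y(-3, 6)) + X*I(-5) = (½ - 1*0) + 50*10 = (½ + 0) + 500 = ½ + 500 = 1001/2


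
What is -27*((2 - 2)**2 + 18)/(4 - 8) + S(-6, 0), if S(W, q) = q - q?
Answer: 243/2 ≈ 121.50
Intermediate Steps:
S(W, q) = 0
-27*((2 - 2)**2 + 18)/(4 - 8) + S(-6, 0) = -27*((2 - 2)**2 + 18)/(4 - 8) + 0 = -27*(0**2 + 18)/(-4) + 0 = -27*(0 + 18)*(-1)/4 + 0 = -486*(-1)/4 + 0 = -27*(-9/2) + 0 = 243/2 + 0 = 243/2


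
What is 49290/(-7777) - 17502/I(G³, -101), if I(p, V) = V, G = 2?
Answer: 1298364/7777 ≈ 166.95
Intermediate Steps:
49290/(-7777) - 17502/I(G³, -101) = 49290/(-7777) - 17502/(-101) = 49290*(-1/7777) - 17502*(-1/101) = -49290/7777 + 17502/101 = 1298364/7777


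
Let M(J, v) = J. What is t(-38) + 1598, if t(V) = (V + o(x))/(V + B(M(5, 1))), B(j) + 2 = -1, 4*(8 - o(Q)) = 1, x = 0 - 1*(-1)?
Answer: 262193/164 ≈ 1598.7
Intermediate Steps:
x = 1 (x = 0 + 1 = 1)
o(Q) = 31/4 (o(Q) = 8 - ¼*1 = 8 - ¼ = 31/4)
B(j) = -3 (B(j) = -2 - 1 = -3)
t(V) = (31/4 + V)/(-3 + V) (t(V) = (V + 31/4)/(V - 3) = (31/4 + V)/(-3 + V))
t(-38) + 1598 = (31/4 - 38)/(-3 - 38) + 1598 = -121/4/(-41) + 1598 = -1/41*(-121/4) + 1598 = 121/164 + 1598 = 262193/164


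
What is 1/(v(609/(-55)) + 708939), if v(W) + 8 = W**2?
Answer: 3025/2144887156 ≈ 1.4103e-6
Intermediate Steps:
v(W) = -8 + W**2
1/(v(609/(-55)) + 708939) = 1/((-8 + (609/(-55))**2) + 708939) = 1/((-8 + (609*(-1/55))**2) + 708939) = 1/((-8 + (-609/55)**2) + 708939) = 1/((-8 + 370881/3025) + 708939) = 1/(346681/3025 + 708939) = 1/(2144887156/3025) = 3025/2144887156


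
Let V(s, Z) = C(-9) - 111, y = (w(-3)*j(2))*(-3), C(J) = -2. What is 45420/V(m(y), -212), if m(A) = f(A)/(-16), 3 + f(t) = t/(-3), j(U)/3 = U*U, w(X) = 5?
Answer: -45420/113 ≈ -401.95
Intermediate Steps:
j(U) = 3*U² (j(U) = 3*(U*U) = 3*U²)
f(t) = -3 - t/3 (f(t) = -3 + t/(-3) = -3 + t*(-⅓) = -3 - t/3)
y = -180 (y = (5*(3*2²))*(-3) = (5*(3*4))*(-3) = (5*12)*(-3) = 60*(-3) = -180)
m(A) = 3/16 + A/48 (m(A) = (-3 - A/3)/(-16) = (-3 - A/3)*(-1/16) = 3/16 + A/48)
V(s, Z) = -113 (V(s, Z) = -2 - 111 = -113)
45420/V(m(y), -212) = 45420/(-113) = 45420*(-1/113) = -45420/113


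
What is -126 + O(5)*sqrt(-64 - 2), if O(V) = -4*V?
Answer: -126 - 20*I*sqrt(66) ≈ -126.0 - 162.48*I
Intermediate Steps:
-126 + O(5)*sqrt(-64 - 2) = -126 + (-4*5)*sqrt(-64 - 2) = -126 - 20*I*sqrt(66)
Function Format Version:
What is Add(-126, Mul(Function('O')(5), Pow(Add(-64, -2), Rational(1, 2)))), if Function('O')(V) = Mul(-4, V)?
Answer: Add(-126, Mul(-20, I, Pow(66, Rational(1, 2)))) ≈ Add(-126.00, Mul(-162.48, I))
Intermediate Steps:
Add(-126, Mul(Function('O')(5), Pow(Add(-64, -2), Rational(1, 2)))) = Add(-126, Mul(Mul(-4, 5), Pow(Add(-64, -2), Rational(1, 2)))) = Add(-126, Mul(-20, Pow(-66, Rational(1, 2)))) = Add(-126, Mul(-20, Mul(I, Pow(66, Rational(1, 2))))) = Add(-126, Mul(-20, I, Pow(66, Rational(1, 2))))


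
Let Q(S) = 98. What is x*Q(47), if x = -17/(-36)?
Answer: 833/18 ≈ 46.278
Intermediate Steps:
x = 17/36 (x = -17*(-1/36) = 17/36 ≈ 0.47222)
x*Q(47) = (17/36)*98 = 833/18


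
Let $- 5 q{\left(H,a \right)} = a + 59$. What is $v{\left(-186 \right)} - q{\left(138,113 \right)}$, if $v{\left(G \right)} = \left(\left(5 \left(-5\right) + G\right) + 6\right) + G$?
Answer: $- \frac{1783}{5} \approx -356.6$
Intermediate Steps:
$q{\left(H,a \right)} = - \frac{59}{5} - \frac{a}{5}$ ($q{\left(H,a \right)} = - \frac{a + 59}{5} = - \frac{59 + a}{5} = - \frac{59}{5} - \frac{a}{5}$)
$v{\left(G \right)} = -19 + 2 G$ ($v{\left(G \right)} = \left(\left(-25 + G\right) + 6\right) + G = \left(-19 + G\right) + G = -19 + 2 G$)
$v{\left(-186 \right)} - q{\left(138,113 \right)} = \left(-19 + 2 \left(-186\right)\right) - \left(- \frac{59}{5} - \frac{113}{5}\right) = \left(-19 - 372\right) - \left(- \frac{59}{5} - \frac{113}{5}\right) = -391 - - \frac{172}{5} = -391 + \frac{172}{5} = - \frac{1783}{5}$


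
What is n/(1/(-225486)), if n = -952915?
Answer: 214868991690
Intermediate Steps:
n/(1/(-225486)) = -952915/(1/(-225486)) = -952915/(-1/225486) = -952915*(-225486) = 214868991690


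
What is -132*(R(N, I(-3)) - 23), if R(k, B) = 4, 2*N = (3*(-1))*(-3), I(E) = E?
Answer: 2508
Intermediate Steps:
N = 9/2 (N = ((3*(-1))*(-3))/2 = (-3*(-3))/2 = (½)*9 = 9/2 ≈ 4.5000)
-132*(R(N, I(-3)) - 23) = -132*(4 - 23) = -132*(-19) = 2508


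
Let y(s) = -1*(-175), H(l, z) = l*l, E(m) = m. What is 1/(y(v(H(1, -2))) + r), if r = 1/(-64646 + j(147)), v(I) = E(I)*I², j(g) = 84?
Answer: 64562/11298349 ≈ 0.0057143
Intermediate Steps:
H(l, z) = l²
v(I) = I³ (v(I) = I*I² = I³)
y(s) = 175
r = -1/64562 (r = 1/(-64646 + 84) = 1/(-64562) = -1/64562 ≈ -1.5489e-5)
1/(y(v(H(1, -2))) + r) = 1/(175 - 1/64562) = 1/(11298349/64562) = 64562/11298349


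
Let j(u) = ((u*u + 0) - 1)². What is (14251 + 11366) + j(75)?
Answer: 31654993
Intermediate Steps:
j(u) = (-1 + u²)² (j(u) = ((u² + 0) - 1)² = (u² - 1)² = (-1 + u²)²)
(14251 + 11366) + j(75) = (14251 + 11366) + (-1 + 75²)² = 25617 + (-1 + 5625)² = 25617 + 5624² = 25617 + 31629376 = 31654993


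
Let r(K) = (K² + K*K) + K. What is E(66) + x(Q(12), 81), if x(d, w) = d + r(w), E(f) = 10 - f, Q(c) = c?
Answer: 13159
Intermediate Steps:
r(K) = K + 2*K² (r(K) = (K² + K²) + K = 2*K² + K = K + 2*K²)
x(d, w) = d + w*(1 + 2*w)
E(66) + x(Q(12), 81) = (10 - 1*66) + (12 + 81*(1 + 2*81)) = (10 - 66) + (12 + 81*(1 + 162)) = -56 + (12 + 81*163) = -56 + (12 + 13203) = -56 + 13215 = 13159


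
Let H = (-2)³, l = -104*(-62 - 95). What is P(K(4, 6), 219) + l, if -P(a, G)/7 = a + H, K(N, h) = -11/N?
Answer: 65613/4 ≈ 16403.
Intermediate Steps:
l = 16328 (l = -104*(-157) = 16328)
H = -8
P(a, G) = 56 - 7*a (P(a, G) = -7*(a - 8) = -7*(-8 + a) = 56 - 7*a)
P(K(4, 6), 219) + l = (56 - (-77)/4) + 16328 = (56 - 7*(-11/4)) + 16328 = (56 + 77/4) + 16328 = 301/4 + 16328 = 65613/4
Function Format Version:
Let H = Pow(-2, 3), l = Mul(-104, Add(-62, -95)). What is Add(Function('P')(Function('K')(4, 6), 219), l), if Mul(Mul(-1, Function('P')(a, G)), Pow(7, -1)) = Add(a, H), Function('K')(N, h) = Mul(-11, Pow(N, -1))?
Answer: Rational(65613, 4) ≈ 16403.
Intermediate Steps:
l = 16328 (l = Mul(-104, -157) = 16328)
H = -8
Function('P')(a, G) = Add(56, Mul(-7, a)) (Function('P')(a, G) = Mul(-7, Add(a, -8)) = Mul(-7, Add(-8, a)) = Add(56, Mul(-7, a)))
Add(Function('P')(Function('K')(4, 6), 219), l) = Add(Add(56, Mul(-7, Mul(-11, Pow(4, -1)))), 16328) = Add(Add(56, Mul(-7, Mul(-11, Rational(1, 4)))), 16328) = Add(Add(56, Mul(-7, Rational(-11, 4))), 16328) = Add(Add(56, Rational(77, 4)), 16328) = Add(Rational(301, 4), 16328) = Rational(65613, 4)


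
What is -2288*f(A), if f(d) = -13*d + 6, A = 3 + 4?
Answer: 194480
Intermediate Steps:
A = 7
f(d) = 6 - 13*d
-2288*f(A) = -2288*(6 - 13*7) = -2288*(6 - 91) = -2288*(-85) = 194480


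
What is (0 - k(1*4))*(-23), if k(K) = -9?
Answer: -207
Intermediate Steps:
(0 - k(1*4))*(-23) = (0 - 1*(-9))*(-23) = (0 + 9)*(-23) = 9*(-23) = -207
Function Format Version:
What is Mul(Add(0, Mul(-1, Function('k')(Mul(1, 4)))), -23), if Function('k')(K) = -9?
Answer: -207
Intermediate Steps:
Mul(Add(0, Mul(-1, Function('k')(Mul(1, 4)))), -23) = Mul(Add(0, Mul(-1, -9)), -23) = Mul(Add(0, 9), -23) = Mul(9, -23) = -207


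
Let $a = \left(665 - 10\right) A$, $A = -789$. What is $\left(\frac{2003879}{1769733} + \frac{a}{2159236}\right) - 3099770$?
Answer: $- \frac{11845058427727372051}{3821271203988} \approx -3.0998 \cdot 10^{6}$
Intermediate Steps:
$a = -516795$ ($a = \left(665 - 10\right) \left(-789\right) = 655 \left(-789\right) = -516795$)
$\left(\frac{2003879}{1769733} + \frac{a}{2159236}\right) - 3099770 = \left(\frac{2003879}{1769733} - \frac{516795}{2159236}\right) - 3099770 = \frac{3412258510709}{3821271203988} - 3099770 = - \frac{11845058427727372051}{3821271203988}$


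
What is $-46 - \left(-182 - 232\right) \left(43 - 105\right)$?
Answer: $-25714$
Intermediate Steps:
$-46 - \left(-182 - 232\right) \left(43 - 105\right) = -46 - \left(-414\right) \left(-62\right) = -46 - 25668 = -25714$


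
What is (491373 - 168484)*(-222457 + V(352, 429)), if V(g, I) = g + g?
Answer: -71601604417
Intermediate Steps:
V(g, I) = 2*g
(491373 - 168484)*(-222457 + V(352, 429)) = (491373 - 168484)*(-222457 + 2*352) = 322889*(-222457 + 704) = 322889*(-221753) = -71601604417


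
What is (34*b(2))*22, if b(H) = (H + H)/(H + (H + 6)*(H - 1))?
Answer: 1496/5 ≈ 299.20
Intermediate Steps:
b(H) = 2*H/(H + (-1 + H)*(6 + H)) (b(H) = (2*H)/(H + (6 + H)*(-1 + H)) = (2*H)/(H + (-1 + H)*(6 + H)) = 2*H/(H + (-1 + H)*(6 + H)))
(34*b(2))*22 = (34*(2*2/(-6 + 2**2 + 6*2)))*22 = (34*(2*2/(-6 + 4 + 12)))*22 = (34*(2*2/10))*22 = (34*(2*2*(1/10)))*22 = (34*(2/5))*22 = (68/5)*22 = 1496/5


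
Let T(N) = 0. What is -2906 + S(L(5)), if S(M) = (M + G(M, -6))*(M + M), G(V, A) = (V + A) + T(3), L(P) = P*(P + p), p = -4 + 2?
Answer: -2186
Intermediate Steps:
p = -2
L(P) = P*(-2 + P) (L(P) = P*(P - 2) = P*(-2 + P))
G(V, A) = A + V (G(V, A) = (V + A) + 0 = (A + V) + 0 = A + V)
S(M) = 2*M*(-6 + 2*M) (S(M) = (M + (-6 + M))*(M + M) = (-6 + 2*M)*(2*M) = 2*M*(-6 + 2*M))
-2906 + S(L(5)) = -2906 + 4*(5*(-2 + 5))*(-3 + 5*(-2 + 5)) = -2906 + 4*(5*3)*(-3 + 5*3) = -2906 + 4*15*(-3 + 15) = -2906 + 4*15*12 = -2906 + 720 = -2186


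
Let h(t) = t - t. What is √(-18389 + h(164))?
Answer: I*√18389 ≈ 135.61*I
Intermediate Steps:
h(t) = 0
√(-18389 + h(164)) = √(-18389 + 0) = √(-18389) = I*√18389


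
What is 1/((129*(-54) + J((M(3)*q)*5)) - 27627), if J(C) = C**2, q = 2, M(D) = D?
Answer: -1/33693 ≈ -2.9680e-5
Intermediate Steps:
1/((129*(-54) + J((M(3)*q)*5)) - 27627) = 1/((129*(-54) + ((3*2)*5)**2) - 27627) = 1/((-6966 + (6*5)**2) - 27627) = 1/((-6966 + 30**2) - 27627) = 1/((-6966 + 900) - 27627) = 1/(-6066 - 27627) = 1/(-33693) = -1/33693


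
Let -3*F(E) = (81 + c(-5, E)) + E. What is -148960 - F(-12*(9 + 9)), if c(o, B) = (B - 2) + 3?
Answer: -447230/3 ≈ -1.4908e+5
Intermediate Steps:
c(o, B) = 1 + B (c(o, B) = (-2 + B) + 3 = 1 + B)
F(E) = -82/3 - 2*E/3 (F(E) = -((81 + (1 + E)) + E)/3 = -((82 + E) + E)/3 = -(82 + 2*E)/3 = -82/3 - 2*E/3)
-148960 - F(-12*(9 + 9)) = -148960 - (-82/3 - (-8)*(9 + 9)) = -148960 - (-82/3 - (-8)*18) = -148960 - (-82/3 - ⅔*(-216)) = -148960 - (-82/3 + 144) = -148960 - 1*350/3 = -148960 - 350/3 = -447230/3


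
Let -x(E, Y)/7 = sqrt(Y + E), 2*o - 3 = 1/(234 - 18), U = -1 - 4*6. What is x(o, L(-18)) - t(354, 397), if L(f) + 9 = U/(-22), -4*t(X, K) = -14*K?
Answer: -2779/2 - 7*I*sqrt(997557)/396 ≈ -1389.5 - 17.655*I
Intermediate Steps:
U = -25 (U = -1 - 24 = -25)
t(X, K) = 7*K/2 (t(X, K) = -(-7)*K/2 = 7*K/2)
o = 649/432 (o = 3/2 + 1/(2*(234 - 18)) = 3/2 + (1/2)/216 = 3/2 + (1/2)*(1/216) = 3/2 + 1/432 = 649/432 ≈ 1.5023)
L(f) = -173/22 (L(f) = -9 - 25/(-22) = -9 - 25*(-1/22) = -9 + 25/22 = -173/22)
x(E, Y) = -7*sqrt(E + Y) (x(E, Y) = -7*sqrt(Y + E) = -7*sqrt(E + Y))
x(o, L(-18)) - t(354, 397) = -7*sqrt(649/432 - 173/22) - 7*397/2 = -7*I*sqrt(997557)/396 - 1*2779/2 = -7*I*sqrt(997557)/396 - 2779/2 = -2779/2 - 7*I*sqrt(997557)/396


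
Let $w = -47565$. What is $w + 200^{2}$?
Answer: $-7565$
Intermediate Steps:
$w + 200^{2} = -47565 + 200^{2} = -47565 + 40000 = -7565$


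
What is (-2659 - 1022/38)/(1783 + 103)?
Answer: -25516/17917 ≈ -1.4241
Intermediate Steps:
(-2659 - 1022/38)/(1783 + 103) = (-2659 - 1022*1/38)/1886 = (-2659 - 511/19)*(1/1886) = -51032/19*1/1886 = -25516/17917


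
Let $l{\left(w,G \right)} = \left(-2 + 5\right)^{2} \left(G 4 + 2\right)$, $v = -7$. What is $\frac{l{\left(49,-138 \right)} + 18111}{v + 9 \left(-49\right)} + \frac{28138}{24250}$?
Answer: $- \frac{153274213}{5432000} \approx -28.217$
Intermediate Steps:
$l{\left(w,G \right)} = 18 + 36 G$ ($l{\left(w,G \right)} = 3^{2} \left(4 G + 2\right) = 9 \left(2 + 4 G\right) = 18 + 36 G$)
$\frac{l{\left(49,-138 \right)} + 18111}{v + 9 \left(-49\right)} + \frac{28138}{24250} = \frac{\left(18 + 36 \left(-138\right)\right) + 18111}{-7 + 9 \left(-49\right)} + \frac{28138}{24250} = \frac{\left(18 - 4968\right) + 18111}{-7 - 441} + 28138 \cdot \frac{1}{24250} = \frac{-4950 + 18111}{-448} + \frac{14069}{12125} = 13161 \left(- \frac{1}{448}\right) + \frac{14069}{12125} = - \frac{13161}{448} + \frac{14069}{12125} = - \frac{153274213}{5432000}$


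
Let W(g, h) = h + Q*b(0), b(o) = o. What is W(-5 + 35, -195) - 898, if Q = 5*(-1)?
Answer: -1093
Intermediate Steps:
Q = -5
W(g, h) = h (W(g, h) = h - 5*0 = h + 0 = h)
W(-5 + 35, -195) - 898 = -195 - 898 = -1093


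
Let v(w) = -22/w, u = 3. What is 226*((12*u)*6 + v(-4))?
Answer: 50059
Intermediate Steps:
226*((12*u)*6 + v(-4)) = 226*((12*3)*6 - 22/(-4)) = 226*(36*6 - 22*(-1/4)) = 226*(216 + 11/2) = 226*(443/2) = 50059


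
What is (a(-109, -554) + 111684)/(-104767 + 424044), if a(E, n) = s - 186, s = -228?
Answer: 111270/319277 ≈ 0.34851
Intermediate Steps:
a(E, n) = -414 (a(E, n) = -228 - 186 = -414)
(a(-109, -554) + 111684)/(-104767 + 424044) = (-414 + 111684)/(-104767 + 424044) = 111270/319277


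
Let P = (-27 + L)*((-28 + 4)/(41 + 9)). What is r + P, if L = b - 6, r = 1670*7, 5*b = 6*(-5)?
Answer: 292718/25 ≈ 11709.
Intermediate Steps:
b = -6 (b = (6*(-5))/5 = (1/5)*(-30) = -6)
r = 11690
L = -12 (L = -6 - 6 = -12)
P = 468/25 (P = (-27 - 12)*((-28 + 4)/(41 + 9)) = -(-936)/50 = -39*(-12/25) = 468/25 ≈ 18.720)
r + P = 11690 + 468/25 = 292718/25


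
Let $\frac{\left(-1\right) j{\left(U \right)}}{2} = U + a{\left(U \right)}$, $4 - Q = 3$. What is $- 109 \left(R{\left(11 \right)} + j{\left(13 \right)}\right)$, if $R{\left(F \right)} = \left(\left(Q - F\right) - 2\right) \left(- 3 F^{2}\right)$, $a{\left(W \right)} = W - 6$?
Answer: $-470444$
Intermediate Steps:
$Q = 1$ ($Q = 4 - 3 = 1$)
$a{\left(W \right)} = -6 + W$ ($a{\left(W \right)} = W - 6 = -6 + W$)
$j{\left(U \right)} = 12 - 4 U$ ($j{\left(U \right)} = - 2 \left(U + \left(-6 + U\right)\right) = - 2 \left(-6 + 2 U\right) = 12 - 4 U$)
$R{\left(F \right)} = - 3 F^{2} \left(-1 - F\right)$ ($R{\left(F \right)} = \left(\left(1 - F\right) - 2\right) \left(- 3 F^{2}\right) = \left(-1 - F\right) \left(- 3 F^{2}\right) = - 3 F^{2} \left(-1 - F\right)$)
$- 109 \left(R{\left(11 \right)} + j{\left(13 \right)}\right) = - 109 \left(3 \cdot 11^{2} \left(1 + 11\right) + \left(12 - 52\right)\right) = - 109 \left(3 \cdot 121 \cdot 12 + \left(12 - 52\right)\right) = - 109 \left(4356 - 40\right) = \left(-109\right) 4316 = -470444$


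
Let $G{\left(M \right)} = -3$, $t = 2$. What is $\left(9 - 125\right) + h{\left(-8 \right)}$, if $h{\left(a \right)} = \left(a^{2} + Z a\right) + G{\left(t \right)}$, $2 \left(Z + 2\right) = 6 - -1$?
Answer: $-67$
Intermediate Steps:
$Z = \frac{3}{2}$ ($Z = -2 + \frac{6 - -1}{2} = -2 + \frac{6 + 1}{2} = -2 + \frac{1}{2} \cdot 7 = -2 + \frac{7}{2} = \frac{3}{2} \approx 1.5$)
$h{\left(a \right)} = -3 + a^{2} + \frac{3 a}{2}$ ($h{\left(a \right)} = \left(a^{2} + \frac{3 a}{2}\right) - 3 = -3 + a^{2} + \frac{3 a}{2}$)
$\left(9 - 125\right) + h{\left(-8 \right)} = \left(9 - 125\right) + \left(-3 + \left(-8\right)^{2} + \frac{3}{2} \left(-8\right)\right) = -116 - -49 = -116 + 49 = -67$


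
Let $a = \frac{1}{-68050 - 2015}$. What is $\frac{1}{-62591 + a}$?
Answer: $- \frac{70065}{4385438416} \approx -1.5977 \cdot 10^{-5}$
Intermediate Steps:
$a = - \frac{1}{70065}$ ($a = \frac{1}{-70065} = - \frac{1}{70065} \approx -1.4272 \cdot 10^{-5}$)
$\frac{1}{-62591 + a} = \frac{1}{-62591 - \frac{1}{70065}} = \frac{1}{- \frac{4385438416}{70065}} = - \frac{70065}{4385438416}$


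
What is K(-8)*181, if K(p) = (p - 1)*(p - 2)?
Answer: 16290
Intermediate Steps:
K(p) = (-1 + p)*(-2 + p)
K(-8)*181 = (2 + (-8)² - 3*(-8))*181 = (2 + 64 + 24)*181 = 90*181 = 16290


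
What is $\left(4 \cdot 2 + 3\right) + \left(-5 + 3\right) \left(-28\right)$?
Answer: $67$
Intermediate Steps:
$\left(4 \cdot 2 + 3\right) + \left(-5 + 3\right) \left(-28\right) = \left(8 + 3\right) - -56 = 11 + 56 = 67$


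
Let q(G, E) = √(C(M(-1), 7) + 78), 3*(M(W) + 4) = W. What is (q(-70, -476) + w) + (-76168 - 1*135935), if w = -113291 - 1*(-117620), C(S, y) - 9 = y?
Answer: -207774 + √94 ≈ -2.0776e+5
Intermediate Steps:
M(W) = -4 + W/3
C(S, y) = 9 + y
q(G, E) = √94 (q(G, E) = √((9 + 7) + 78) = √(16 + 78) = √94)
w = 4329 (w = -113291 + 117620 = 4329)
(q(-70, -476) + w) + (-76168 - 1*135935) = (√94 + 4329) + (-76168 - 1*135935) = (4329 + √94) + (-76168 - 135935) = (4329 + √94) - 212103 = -207774 + √94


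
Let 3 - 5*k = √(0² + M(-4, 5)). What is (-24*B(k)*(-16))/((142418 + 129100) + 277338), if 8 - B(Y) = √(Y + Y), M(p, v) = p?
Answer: 128/22869 - 16*√(30 - 20*I)/114345 ≈ 0.0047929 + 0.00024348*I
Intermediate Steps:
k = ⅗ - 2*I/5 (k = ⅗ - √(0² - 4)/5 = ⅗ - √(0 - 4)/5 = ⅗ - 2*I/5 ≈ 0.6 - 0.4*I)
B(Y) = 8 - √2*√Y (B(Y) = 8 - √(Y + Y) = 8 - √(2*Y) = 8 - √2*√Y)
(-24*B(k)*(-16))/((142418 + 129100) + 277338) = (-24*(8 - √2*√(⅗ - 2*I/5))*(-16))/((142418 + 129100) + 277338) = ((-192 + 24*√2*√(⅗ - 2*I/5))*(-16))/(271518 + 277338) = (3072 - 384*√2*√(⅗ - 2*I/5))/548856 = (3072 - 384*√2*√(⅗ - 2*I/5))*(1/548856) = 128/22869 - 16*√2*√(⅗ - 2*I/5)/22869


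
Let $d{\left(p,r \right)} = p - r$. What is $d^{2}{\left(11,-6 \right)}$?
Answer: $289$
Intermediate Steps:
$d^{2}{\left(11,-6 \right)} = \left(11 - -6\right)^{2} = \left(11 + 6\right)^{2} = 17^{2} = 289$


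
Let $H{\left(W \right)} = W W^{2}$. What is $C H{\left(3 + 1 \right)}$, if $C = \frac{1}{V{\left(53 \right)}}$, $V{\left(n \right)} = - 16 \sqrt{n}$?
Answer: $- \frac{4 \sqrt{53}}{53} \approx -0.54944$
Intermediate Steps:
$C = - \frac{\sqrt{53}}{848}$ ($C = \frac{1}{\left(-16\right) \sqrt{53}} = - \frac{\sqrt{53}}{848} \approx -0.008585$)
$H{\left(W \right)} = W^{3}$
$C H{\left(3 + 1 \right)} = - \frac{\sqrt{53}}{848} \left(3 + 1\right)^{3} = - \frac{\sqrt{53}}{848} \cdot 4^{3} = - \frac{\sqrt{53}}{848} \cdot 64 = - \frac{4 \sqrt{53}}{53}$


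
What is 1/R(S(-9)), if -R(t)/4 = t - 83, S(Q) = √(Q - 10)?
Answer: 83/27632 + I*√19/27632 ≈ 0.0030038 + 0.00015775*I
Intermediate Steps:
S(Q) = √(-10 + Q)
R(t) = 332 - 4*t (R(t) = -4*(t - 83) = -4*(-83 + t) = 332 - 4*t)
1/R(S(-9)) = 1/(332 - 4*√(-10 - 9)) = 1/(332 - 4*I*√19)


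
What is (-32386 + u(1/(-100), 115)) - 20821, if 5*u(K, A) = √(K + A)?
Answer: -53207 + √11499/50 ≈ -53205.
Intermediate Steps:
u(K, A) = √(A + K)/5 (u(K, A) = √(K + A)/5 = √(A + K)/5)
(-32386 + u(1/(-100), 115)) - 20821 = (-32386 + √(115 + 1/(-100))/5) - 20821 = (-32386 + √(115 - 1/100)/5) - 20821 = (-32386 + √(11499/100)/5) - 20821 = (-32386 + (√11499/10)/5) - 20821 = (-32386 + √11499/50) - 20821 = -53207 + √11499/50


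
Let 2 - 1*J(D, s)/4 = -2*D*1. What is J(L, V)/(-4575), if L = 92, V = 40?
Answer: -248/1525 ≈ -0.16262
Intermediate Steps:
J(D, s) = 8 + 8*D (J(D, s) = 8 - 4*(-2*D) = 8 - (-8)*D = 8 + 8*D)
J(L, V)/(-4575) = (8 + 8*92)/(-4575) = (8 + 736)*(-1/4575) = 744*(-1/4575) = -248/1525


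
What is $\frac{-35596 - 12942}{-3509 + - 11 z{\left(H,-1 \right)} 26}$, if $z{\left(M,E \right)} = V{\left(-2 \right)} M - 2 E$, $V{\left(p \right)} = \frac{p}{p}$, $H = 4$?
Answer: $\frac{48538}{5225} \approx 9.2896$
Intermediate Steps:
$V{\left(p \right)} = 1$
$z{\left(M,E \right)} = M - 2 E$ ($z{\left(M,E \right)} = 1 M - 2 E = M - 2 E$)
$\frac{-35596 - 12942}{-3509 + - 11 z{\left(H,-1 \right)} 26} = \frac{-35596 - 12942}{-3509 + - 11 \left(4 - -2\right) 26} = - \frac{48538}{-3509 + - 11 \left(4 + 2\right) 26} = - \frac{48538}{-3509 + \left(-11\right) 6 \cdot 26} = - \frac{48538}{-3509 - 1716} = - \frac{48538}{-5225} = \left(-48538\right) \left(- \frac{1}{5225}\right) = \frac{48538}{5225}$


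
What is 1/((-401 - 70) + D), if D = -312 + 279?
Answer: -1/504 ≈ -0.0019841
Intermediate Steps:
D = -33
1/((-401 - 70) + D) = 1/((-401 - 70) - 33) = 1/(-471 - 33) = 1/(-504) = -1/504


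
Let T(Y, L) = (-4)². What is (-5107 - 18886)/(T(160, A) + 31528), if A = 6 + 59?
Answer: -23993/31544 ≈ -0.76062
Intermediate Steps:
A = 65
T(Y, L) = 16
(-5107 - 18886)/(T(160, A) + 31528) = (-5107 - 18886)/(16 + 31528) = -23993/31544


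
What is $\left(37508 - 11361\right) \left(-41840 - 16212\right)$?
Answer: $-1517885644$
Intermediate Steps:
$\left(37508 - 11361\right) \left(-41840 - 16212\right) = 26147 \left(-58052\right) = -1517885644$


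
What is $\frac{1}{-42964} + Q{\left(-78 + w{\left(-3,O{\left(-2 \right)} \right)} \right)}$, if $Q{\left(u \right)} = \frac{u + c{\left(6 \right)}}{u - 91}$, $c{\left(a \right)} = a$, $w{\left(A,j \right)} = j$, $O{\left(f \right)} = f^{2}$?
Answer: $\frac{2921387}{7089060} \approx 0.4121$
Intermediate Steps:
$Q{\left(u \right)} = \frac{6 + u}{-91 + u}$ ($Q{\left(u \right)} = \frac{u + 6}{u - 91} = \frac{6 + u}{-91 + u}$)
$\frac{1}{-42964} + Q{\left(-78 + w{\left(-3,O{\left(-2 \right)} \right)} \right)} = \frac{1}{-42964} + \frac{6 - \left(78 - \left(-2\right)^{2}\right)}{-91 - \left(78 - \left(-2\right)^{2}\right)} = - \frac{1}{42964} + \frac{6 + \left(-78 + 4\right)}{-91 + \left(-78 + 4\right)} = - \frac{1}{42964} + \frac{6 - 74}{-91 - 74} = - \frac{1}{42964} + \frac{1}{-165} \left(-68\right) = - \frac{1}{42964} - - \frac{68}{165} = - \frac{1}{42964} + \frac{68}{165} = \frac{2921387}{7089060}$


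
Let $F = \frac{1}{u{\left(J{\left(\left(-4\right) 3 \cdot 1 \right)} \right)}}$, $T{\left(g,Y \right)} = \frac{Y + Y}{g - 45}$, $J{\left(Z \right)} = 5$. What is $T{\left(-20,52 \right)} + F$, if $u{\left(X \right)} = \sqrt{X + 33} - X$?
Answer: $- \frac{79}{65} + \frac{\sqrt{38}}{13} \approx -0.7412$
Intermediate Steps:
$T{\left(g,Y \right)} = \frac{2 Y}{-45 + g}$
$u{\left(X \right)} = \sqrt{33 + X} - X$
$F = \frac{1}{-5 + \sqrt{38}}$ ($F = \frac{1}{\sqrt{33 + 5} - 5} = \frac{1}{\sqrt{38} - 5} = \frac{1}{-5 + \sqrt{38}} \approx 0.8588$)
$T{\left(-20,52 \right)} + F = 2 \cdot 52 \frac{1}{-45 - 20} + \left(\frac{5}{13} + \frac{\sqrt{38}}{13}\right) = 2 \cdot 52 \frac{1}{-65} + \left(\frac{5}{13} + \frac{\sqrt{38}}{13}\right) = 2 \cdot 52 \left(- \frac{1}{65}\right) + \left(\frac{5}{13} + \frac{\sqrt{38}}{13}\right) = - \frac{8}{5} + \left(\frac{5}{13} + \frac{\sqrt{38}}{13}\right) = - \frac{79}{65} + \frac{\sqrt{38}}{13}$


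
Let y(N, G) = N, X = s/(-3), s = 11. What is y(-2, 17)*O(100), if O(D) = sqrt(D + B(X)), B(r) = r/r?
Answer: -2*sqrt(101) ≈ -20.100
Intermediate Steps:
X = -11/3 (X = 11/(-3) = 11*(-1/3) = -11/3 ≈ -3.6667)
B(r) = 1
O(D) = sqrt(1 + D) (O(D) = sqrt(D + 1) = sqrt(1 + D))
y(-2, 17)*O(100) = -2*sqrt(1 + 100) = -2*sqrt(101)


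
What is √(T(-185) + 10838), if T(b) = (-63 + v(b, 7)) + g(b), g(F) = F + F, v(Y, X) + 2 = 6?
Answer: √10409 ≈ 102.02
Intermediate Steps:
v(Y, X) = 4 (v(Y, X) = -2 + 6 = 4)
g(F) = 2*F
T(b) = -59 + 2*b (T(b) = (-63 + 4) + 2*b = -59 + 2*b)
√(T(-185) + 10838) = √((-59 + 2*(-185)) + 10838) = √((-59 - 370) + 10838) = √(-429 + 10838) = √10409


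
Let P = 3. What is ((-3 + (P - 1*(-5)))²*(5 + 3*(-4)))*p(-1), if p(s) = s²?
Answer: -175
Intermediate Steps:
((-3 + (P - 1*(-5)))²*(5 + 3*(-4)))*p(-1) = ((-3 + (3 - 1*(-5)))²*(5 + 3*(-4)))*(-1)² = ((-3 + (3 + 5))²*(5 - 12))*1 = ((-3 + 8)²*(-7))*1 = (5²*(-7))*1 = (25*(-7))*1 = -175*1 = -175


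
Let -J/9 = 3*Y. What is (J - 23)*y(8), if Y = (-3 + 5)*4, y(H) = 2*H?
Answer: -3824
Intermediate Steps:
Y = 8 (Y = 2*4 = 8)
J = -216 (J = -27*8 = -9*24 = -216)
(J - 23)*y(8) = (-216 - 23)*(2*8) = -239*16 = -3824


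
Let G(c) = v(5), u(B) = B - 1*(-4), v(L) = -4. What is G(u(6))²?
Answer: 16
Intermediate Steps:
u(B) = 4 + B (u(B) = B + 4 = 4 + B)
G(c) = -4
G(u(6))² = (-4)² = 16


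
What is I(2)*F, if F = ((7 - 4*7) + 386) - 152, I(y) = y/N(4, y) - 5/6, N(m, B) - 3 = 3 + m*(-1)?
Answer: 71/2 ≈ 35.500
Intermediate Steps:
N(m, B) = 6 - m (N(m, B) = 3 + (3 + m*(-1)) = 3 + (3 - m) = 6 - m)
I(y) = -5/6 + y/2 (I(y) = y/(6 - 1*4) - 5/6 = y/(6 - 4) - 5*1/6 = y/2 - 5/6 = -5/6 + y/2)
F = 213 (F = ((7 - 28) + 386) - 152 = (-21 + 386) - 152 = 365 - 152 = 213)
I(2)*F = (-5/6 + (1/2)*2)*213 = (-5/6 + 1)*213 = (1/6)*213 = 71/2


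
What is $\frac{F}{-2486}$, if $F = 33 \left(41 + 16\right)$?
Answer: $- \frac{171}{226} \approx -0.75664$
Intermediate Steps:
$F = 1881$ ($F = 33 \cdot 57 = 1881$)
$\frac{F}{-2486} = \frac{1881}{-2486} = 1881 \left(- \frac{1}{2486}\right) = - \frac{171}{226}$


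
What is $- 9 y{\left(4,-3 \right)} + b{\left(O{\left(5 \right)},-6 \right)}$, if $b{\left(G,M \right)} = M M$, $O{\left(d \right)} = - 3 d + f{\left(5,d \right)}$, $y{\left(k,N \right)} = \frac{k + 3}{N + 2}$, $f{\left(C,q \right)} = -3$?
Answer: $99$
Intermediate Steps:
$y{\left(k,N \right)} = \frac{3 + k}{2 + N}$
$O{\left(d \right)} = -3 - 3 d$ ($O{\left(d \right)} = - 3 d - 3 = -3 - 3 d$)
$b{\left(G,M \right)} = M^{2}$
$- 9 y{\left(4,-3 \right)} + b{\left(O{\left(5 \right)},-6 \right)} = - 9 \frac{3 + 4}{2 - 3} + \left(-6\right)^{2} = - 9 \frac{1}{-1} \cdot 7 + 36 = - 9 \left(\left(-1\right) 7\right) + 36 = \left(-9\right) \left(-7\right) + 36 = 63 + 36 = 99$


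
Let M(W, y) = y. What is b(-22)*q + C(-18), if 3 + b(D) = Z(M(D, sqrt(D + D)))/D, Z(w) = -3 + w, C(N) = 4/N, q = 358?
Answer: -101515/99 - 358*I*sqrt(11)/11 ≈ -1025.4 - 107.94*I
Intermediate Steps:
b(D) = -3 + (-3 + sqrt(2)*sqrt(D))/D (b(D) = -3 + (-3 + sqrt(D + D))/D = -3 + (-3 + sqrt(2*D))/D = -3 + (-3 + sqrt(2)*sqrt(D))/D)
b(-22)*q + C(-18) = (-3 - 3/(-22) + sqrt(2)/sqrt(-22))*358 + 4/(-18) = (-3 - 3*(-1/22) + sqrt(2)*(-I*sqrt(22)/22))*358 + 4*(-1/18) = (-3 + 3/22 - I*sqrt(11)/11)*358 - 2/9 = (-63/22 - I*sqrt(11)/11)*358 - 2/9 = (-11277/11 - 358*I*sqrt(11)/11) - 2/9 = -101515/99 - 358*I*sqrt(11)/11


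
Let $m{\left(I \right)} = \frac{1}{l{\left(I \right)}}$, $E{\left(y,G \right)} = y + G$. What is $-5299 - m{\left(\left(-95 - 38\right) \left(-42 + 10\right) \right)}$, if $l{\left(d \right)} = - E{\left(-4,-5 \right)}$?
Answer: $- \frac{47692}{9} \approx -5299.1$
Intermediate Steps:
$E{\left(y,G \right)} = G + y$
$l{\left(d \right)} = 9$ ($l{\left(d \right)} = - (-5 - 4) = \left(-1\right) \left(-9\right) = 9$)
$m{\left(I \right)} = \frac{1}{9}$
$-5299 - m{\left(\left(-95 - 38\right) \left(-42 + 10\right) \right)} = -5299 - \frac{1}{9} = - \frac{47692}{9}$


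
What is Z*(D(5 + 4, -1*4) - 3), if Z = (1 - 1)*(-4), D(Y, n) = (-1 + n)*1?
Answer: 0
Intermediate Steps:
D(Y, n) = -1 + n
Z = 0 (Z = 0*(-4) = 0)
Z*(D(5 + 4, -1*4) - 3) = 0*((-1 - 1*4) - 3) = 0*((-1 - 4) - 3) = 0*(-5 - 3) = 0*(-8) = 0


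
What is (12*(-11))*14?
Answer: -1848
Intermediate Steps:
(12*(-11))*14 = -132*14 = -1848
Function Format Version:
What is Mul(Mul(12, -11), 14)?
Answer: -1848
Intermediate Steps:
Mul(Mul(12, -11), 14) = Mul(-132, 14) = -1848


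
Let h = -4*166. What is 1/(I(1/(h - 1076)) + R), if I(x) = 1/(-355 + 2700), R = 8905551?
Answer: 2345/20883517096 ≈ 1.1229e-7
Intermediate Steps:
h = -664
I(x) = 1/2345
1/(I(1/(h - 1076)) + R) = 1/(1/2345 + 8905551) = 1/(20883517096/2345) = 2345/20883517096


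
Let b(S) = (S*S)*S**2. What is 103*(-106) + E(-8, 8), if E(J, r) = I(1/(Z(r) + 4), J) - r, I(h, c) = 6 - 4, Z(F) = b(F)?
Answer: -10924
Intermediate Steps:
b(S) = S**4 (b(S) = S**2*S**2 = S**4)
Z(F) = F**4
I(h, c) = 2
E(J, r) = 2 - r
103*(-106) + E(-8, 8) = 103*(-106) + (2 - 1*8) = -10918 + (2 - 8) = -10918 - 6 = -10924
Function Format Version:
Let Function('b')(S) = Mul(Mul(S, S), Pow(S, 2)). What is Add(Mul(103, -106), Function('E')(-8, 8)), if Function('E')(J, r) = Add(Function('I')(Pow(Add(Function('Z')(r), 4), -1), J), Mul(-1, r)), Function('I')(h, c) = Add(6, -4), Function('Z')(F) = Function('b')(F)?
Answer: -10924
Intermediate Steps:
Function('b')(S) = Pow(S, 4) (Function('b')(S) = Mul(Pow(S, 2), Pow(S, 2)) = Pow(S, 4))
Function('Z')(F) = Pow(F, 4)
Function('I')(h, c) = 2
Function('E')(J, r) = Add(2, Mul(-1, r))
Add(Mul(103, -106), Function('E')(-8, 8)) = Add(Mul(103, -106), Add(2, Mul(-1, 8))) = Add(-10918, Add(2, -8)) = Add(-10918, -6) = -10924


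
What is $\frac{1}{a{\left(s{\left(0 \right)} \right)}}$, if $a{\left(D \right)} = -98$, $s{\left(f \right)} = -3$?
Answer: $- \frac{1}{98} \approx -0.010204$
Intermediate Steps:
$\frac{1}{a{\left(s{\left(0 \right)} \right)}} = \frac{1}{-98} = - \frac{1}{98}$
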